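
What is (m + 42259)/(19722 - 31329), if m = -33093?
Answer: -9166/11607 ≈ -0.78970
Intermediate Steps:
(m + 42259)/(19722 - 31329) = (-33093 + 42259)/(19722 - 31329) = 9166/(-11607) = 9166*(-1/11607) = -9166/11607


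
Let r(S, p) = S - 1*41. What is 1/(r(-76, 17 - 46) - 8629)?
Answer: -1/8746 ≈ -0.00011434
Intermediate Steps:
r(S, p) = -41 + S (r(S, p) = S - 41 = -41 + S)
1/(r(-76, 17 - 46) - 8629) = 1/((-41 - 76) - 8629) = 1/(-117 - 8629) = 1/(-8746) = -1/8746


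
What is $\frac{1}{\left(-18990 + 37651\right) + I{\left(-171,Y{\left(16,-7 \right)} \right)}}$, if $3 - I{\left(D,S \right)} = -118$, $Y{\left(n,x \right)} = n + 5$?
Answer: $\frac{1}{18782} \approx 5.3242 \cdot 10^{-5}$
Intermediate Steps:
$Y{\left(n,x \right)} = 5 + n$
$I{\left(D,S \right)} = 121$ ($I{\left(D,S \right)} = 3 - -118 = 3 + 118 = 121$)
$\frac{1}{\left(-18990 + 37651\right) + I{\left(-171,Y{\left(16,-7 \right)} \right)}} = \frac{1}{\left(-18990 + 37651\right) + 121} = \frac{1}{18661 + 121} = \frac{1}{18782}$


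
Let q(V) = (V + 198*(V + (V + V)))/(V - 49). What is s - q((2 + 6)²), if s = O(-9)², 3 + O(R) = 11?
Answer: -7424/3 ≈ -2474.7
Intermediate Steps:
O(R) = 8 (O(R) = -3 + 11 = 8)
s = 64 (s = 8² = 64)
q(V) = 595*V/(-49 + V) (q(V) = (V + 198*(V + 2*V))/(-49 + V) = (V + 198*(3*V))/(-49 + V) = (V + 594*V)/(-49 + V) = (595*V)/(-49 + V) = 595*V/(-49 + V))
s - q((2 + 6)²) = 64 - 595*(2 + 6)²/(-49 + (2 + 6)²) = 64 - 595*8²/(-49 + 8²) = 64 - 595*64/(-49 + 64) = 64 - 595*64/15 = 64 - 1*7616/3 = 64 - 7616/3 = -7424/3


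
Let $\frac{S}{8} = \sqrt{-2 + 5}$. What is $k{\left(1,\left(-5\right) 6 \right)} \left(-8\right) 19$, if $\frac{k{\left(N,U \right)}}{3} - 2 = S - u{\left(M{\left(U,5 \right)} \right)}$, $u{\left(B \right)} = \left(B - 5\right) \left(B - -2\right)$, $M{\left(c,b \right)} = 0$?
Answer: $-5472 - 3648 \sqrt{3} \approx -11791.0$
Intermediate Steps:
$u{\left(B \right)} = \left(-5 + B\right) \left(2 + B\right)$ ($u{\left(B \right)} = \left(-5 + B\right) \left(B + 2\right) = \left(-5 + B\right) \left(2 + B\right)$)
$S = 8 \sqrt{3}$ ($S = 8 \sqrt{-2 + 5} = 8 \sqrt{3} \approx 13.856$)
$k{\left(N,U \right)} = 36 + 24 \sqrt{3}$ ($k{\left(N,U \right)} = 6 + 3 \left(8 \sqrt{3} - \left(-10 + 0^{2} - 0\right)\right) = 6 + 3 \left(8 \sqrt{3} - \left(-10 + 0 + 0\right)\right) = 6 + 3 \left(8 \sqrt{3} - -10\right) = 6 + 3 \left(8 \sqrt{3} + 10\right) = 6 + 3 \left(10 + 8 \sqrt{3}\right) = 6 + \left(30 + 24 \sqrt{3}\right) = 36 + 24 \sqrt{3}$)
$k{\left(1,\left(-5\right) 6 \right)} \left(-8\right) 19 = \left(36 + 24 \sqrt{3}\right) \left(-8\right) 19 = \left(-288 - 192 \sqrt{3}\right) 19 = -5472 - 3648 \sqrt{3}$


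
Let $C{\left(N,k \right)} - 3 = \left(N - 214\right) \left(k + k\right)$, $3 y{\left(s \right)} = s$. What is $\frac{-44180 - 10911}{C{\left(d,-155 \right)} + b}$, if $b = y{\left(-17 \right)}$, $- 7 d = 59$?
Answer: $- \frac{1156911}{1447954} \approx -0.799$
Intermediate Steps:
$y{\left(s \right)} = \frac{s}{3}$
$d = - \frac{59}{7}$ ($d = \left(- \frac{1}{7}\right) 59 = - \frac{59}{7} \approx -8.4286$)
$b = - \frac{17}{3}$ ($b = \frac{1}{3} \left(-17\right) = - \frac{17}{3} \approx -5.6667$)
$C{\left(N,k \right)} = 3 + 2 k \left(-214 + N\right)$ ($C{\left(N,k \right)} = 3 + \left(N - 214\right) \left(k + k\right) = 3 + \left(-214 + N\right) 2 k = 3 + 2 k \left(-214 + N\right)$)
$\frac{-44180 - 10911}{C{\left(d,-155 \right)} + b} = \frac{-44180 - 10911}{\left(3 - -66340 + 2 \left(- \frac{59}{7}\right) \left(-155\right)\right) - \frac{17}{3}} = - \frac{55091}{\left(3 + 66340 + \frac{18290}{7}\right) - \frac{17}{3}} = - \frac{55091}{\frac{482691}{7} - \frac{17}{3}} = - \frac{55091}{\frac{1447954}{21}} = \left(-55091\right) \frac{21}{1447954} = - \frac{1156911}{1447954}$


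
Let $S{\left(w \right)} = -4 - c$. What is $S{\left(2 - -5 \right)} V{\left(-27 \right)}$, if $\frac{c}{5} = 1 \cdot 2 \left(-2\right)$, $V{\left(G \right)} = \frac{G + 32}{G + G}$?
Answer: $- \frac{40}{27} \approx -1.4815$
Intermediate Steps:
$V{\left(G \right)} = \frac{32 + G}{2 G}$
$c = -20$ ($c = 5 \cdot 1 \cdot 2 \left(-2\right) = 5 \cdot 2 \left(-2\right) = 5 \left(-4\right) = -20$)
$S{\left(w \right)} = 16$ ($S{\left(w \right)} = -4 - -20 = -4 + 20 = 16$)
$S{\left(2 - -5 \right)} V{\left(-27 \right)} = 16 \frac{32 - 27}{2 \left(-27\right)} = 16 \cdot \frac{1}{2} \left(- \frac{1}{27}\right) 5 = 16 \left(- \frac{5}{54}\right) = - \frac{40}{27}$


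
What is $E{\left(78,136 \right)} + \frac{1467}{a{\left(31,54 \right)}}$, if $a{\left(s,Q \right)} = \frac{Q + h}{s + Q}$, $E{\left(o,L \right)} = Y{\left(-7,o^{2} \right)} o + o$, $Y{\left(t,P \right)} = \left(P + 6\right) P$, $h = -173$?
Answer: $\frac{20230144971}{7} \approx 2.89 \cdot 10^{9}$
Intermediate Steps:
$Y{\left(t,P \right)} = P \left(6 + P\right)$ ($Y{\left(t,P \right)} = \left(6 + P\right) P = P \left(6 + P\right)$)
$E{\left(o,L \right)} = o + o^{3} \left(6 + o^{2}\right)$ ($E{\left(o,L \right)} = o^{2} \left(6 + o^{2}\right) o + o = o^{3} \left(6 + o^{2}\right) + o = o + o^{3} \left(6 + o^{2}\right)$)
$a{\left(s,Q \right)} = \frac{-173 + Q}{Q + s}$ ($a{\left(s,Q \right)} = \frac{Q - 173}{s + Q} = \frac{-173 + Q}{Q + s}$)
$E{\left(78,136 \right)} + \frac{1467}{a{\left(31,54 \right)}} = \left(78 + 78^{5} + 6 \cdot 78^{3}\right) + \frac{1467}{\frac{1}{54 + 31} \left(-173 + 54\right)} = \left(78 + 2887174368 + 6 \cdot 474552\right) + \frac{1467}{\frac{1}{85} \left(-119\right)} = \left(78 + 2887174368 + 2847312\right) + \frac{1467}{\frac{1}{85} \left(-119\right)} = 2890021758 + \frac{1467}{- \frac{7}{5}} = 2890021758 + 1467 \left(- \frac{5}{7}\right) = 2890021758 - \frac{7335}{7} = \frac{20230144971}{7}$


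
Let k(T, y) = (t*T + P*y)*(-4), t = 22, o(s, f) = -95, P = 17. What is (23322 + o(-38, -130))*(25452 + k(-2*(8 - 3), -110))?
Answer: 785351324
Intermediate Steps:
k(T, y) = -88*T - 68*y (k(T, y) = (22*T + 17*y)*(-4) = (17*y + 22*T)*(-4) = -88*T - 68*y)
(23322 + o(-38, -130))*(25452 + k(-2*(8 - 3), -110)) = (23322 - 95)*(25452 + (-(-176)*(8 - 3) - 68*(-110))) = 23227*(25452 + (-(-176)*5 + 7480)) = 23227*(25452 + (-88*(-10) + 7480)) = 23227*(25452 + (880 + 7480)) = 23227*(25452 + 8360) = 23227*33812 = 785351324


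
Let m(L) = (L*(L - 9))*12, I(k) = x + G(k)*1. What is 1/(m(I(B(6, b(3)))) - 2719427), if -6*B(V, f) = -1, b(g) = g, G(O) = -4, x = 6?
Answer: -1/2719595 ≈ -3.6770e-7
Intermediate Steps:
B(V, f) = ⅙ (B(V, f) = -⅙*(-1) = ⅙)
I(k) = 2 (I(k) = 6 - 4*1 = 6 - 4 = 2)
m(L) = 12*L*(-9 + L) (m(L) = (L*(-9 + L))*12 = 12*L*(-9 + L))
1/(m(I(B(6, b(3)))) - 2719427) = 1/(12*2*(-9 + 2) - 2719427) = 1/(12*2*(-7) - 2719427) = 1/(-168 - 2719427) = 1/(-2719595) = -1/2719595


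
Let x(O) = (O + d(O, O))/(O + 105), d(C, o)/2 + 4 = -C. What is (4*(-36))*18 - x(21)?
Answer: -326563/126 ≈ -2591.8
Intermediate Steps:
d(C, o) = -8 - 2*C (d(C, o) = -8 + 2*(-C) = -8 - 2*C)
x(O) = (-8 - O)/(105 + O) (x(O) = (O + (-8 - 2*O))/(O + 105) = (-8 - O)/(105 + O))
(4*(-36))*18 - x(21) = (4*(-36))*18 - (-8 - 1*21)/(105 + 21) = -144*18 - (-8 - 21)/126 = -2592 - (-29)/126 = -2592 - 1*(-29/126) = -2592 + 29/126 = -326563/126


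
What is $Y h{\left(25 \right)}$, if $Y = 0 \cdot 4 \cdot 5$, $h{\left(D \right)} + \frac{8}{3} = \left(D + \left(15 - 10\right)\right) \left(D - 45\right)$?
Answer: $0$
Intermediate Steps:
$h{\left(D \right)} = - \frac{8}{3} + \left(-45 + D\right) \left(5 + D\right)$ ($h{\left(D \right)} = - \frac{8}{3} + \left(D + \left(15 - 10\right)\right) \left(D - 45\right) = - \frac{8}{3} + \left(D + 5\right) \left(-45 + D\right) = - \frac{8}{3} + \left(5 + D\right) \left(-45 + D\right) = - \frac{8}{3} + \left(-45 + D\right) \left(5 + D\right)$)
$Y = 0$ ($Y = 0 \cdot 5 = 0$)
$Y h{\left(25 \right)} = 0 \left(- \frac{683}{3} + 25^{2} - 1000\right) = 0 \left(- \frac{683}{3} + 625 - 1000\right) = 0 \left(- \frac{1808}{3}\right) = 0$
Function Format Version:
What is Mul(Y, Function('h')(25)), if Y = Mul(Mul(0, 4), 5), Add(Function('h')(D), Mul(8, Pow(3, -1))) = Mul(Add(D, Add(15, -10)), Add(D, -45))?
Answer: 0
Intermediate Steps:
Function('h')(D) = Add(Rational(-8, 3), Mul(Add(-45, D), Add(5, D))) (Function('h')(D) = Add(Rational(-8, 3), Mul(Add(D, Add(15, -10)), Add(D, -45))) = Add(Rational(-8, 3), Mul(Add(D, 5), Add(-45, D))) = Add(Rational(-8, 3), Mul(Add(5, D), Add(-45, D))) = Add(Rational(-8, 3), Mul(Add(-45, D), Add(5, D))))
Y = 0 (Y = Mul(0, 5) = 0)
Mul(Y, Function('h')(25)) = Mul(0, Add(Rational(-683, 3), Pow(25, 2), Mul(-40, 25))) = Mul(0, Add(Rational(-683, 3), 625, -1000)) = Mul(0, Rational(-1808, 3)) = 0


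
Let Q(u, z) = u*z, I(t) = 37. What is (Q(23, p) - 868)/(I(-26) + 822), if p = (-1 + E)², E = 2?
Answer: -845/859 ≈ -0.98370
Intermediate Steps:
p = 1 (p = (-1 + 2)² = 1² = 1)
(Q(23, p) - 868)/(I(-26) + 822) = (23*1 - 868)/(37 + 822) = (23 - 868)/859 = -845*1/859 = -845/859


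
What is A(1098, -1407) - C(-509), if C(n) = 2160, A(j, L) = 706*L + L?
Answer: -996909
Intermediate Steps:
A(j, L) = 707*L
A(1098, -1407) - C(-509) = 707*(-1407) - 1*2160 = -994749 - 2160 = -996909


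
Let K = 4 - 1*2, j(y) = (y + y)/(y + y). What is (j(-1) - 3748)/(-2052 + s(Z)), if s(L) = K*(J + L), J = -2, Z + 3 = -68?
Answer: 3747/2198 ≈ 1.7047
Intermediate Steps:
Z = -71 (Z = -3 - 68 = -71)
j(y) = 1 (j(y) = (2*y)/((2*y)) = (2*y)*(1/(2*y)) = 1)
K = 2 (K = 4 - 2 = 2)
s(L) = -4 + 2*L (s(L) = 2*(-2 + L) = -4 + 2*L)
(j(-1) - 3748)/(-2052 + s(Z)) = (1 - 3748)/(-2052 + (-4 + 2*(-71))) = -3747/(-2052 + (-4 - 142)) = -3747/(-2052 - 146) = -3747/(-2198) = -3747*(-1/2198) = 3747/2198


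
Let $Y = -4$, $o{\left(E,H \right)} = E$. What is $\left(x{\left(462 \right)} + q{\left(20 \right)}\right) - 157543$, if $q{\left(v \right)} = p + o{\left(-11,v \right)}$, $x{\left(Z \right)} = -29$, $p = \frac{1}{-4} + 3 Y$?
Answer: $- \frac{630381}{4} \approx -1.576 \cdot 10^{5}$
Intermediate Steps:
$p = - \frac{49}{4}$ ($p = \frac{1}{-4} + 3 \left(-4\right) = - \frac{1}{4} - 12 = - \frac{49}{4} \approx -12.25$)
$q{\left(v \right)} = - \frac{93}{4}$ ($q{\left(v \right)} = - \frac{49}{4} - 11 = - \frac{93}{4}$)
$\left(x{\left(462 \right)} + q{\left(20 \right)}\right) - 157543 = \left(-29 - \frac{93}{4}\right) - 157543 = - \frac{209}{4} - 157543 = - \frac{630381}{4}$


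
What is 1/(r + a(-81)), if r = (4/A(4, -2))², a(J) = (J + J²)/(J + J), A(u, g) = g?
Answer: -1/36 ≈ -0.027778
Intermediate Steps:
a(J) = (J + J²)/(2*J) (a(J) = (J + J²)/((2*J)) = (J + J²)*(1/(2*J)) = (J + J²)/(2*J))
r = 4 (r = (4/(-2))² = (4*(-½))² = (-2)² = 4)
1/(r + a(-81)) = 1/(4 + (½ + (½)*(-81))) = 1/(4 + (½ - 81/2)) = 1/(4 - 40) = 1/(-36) = -1/36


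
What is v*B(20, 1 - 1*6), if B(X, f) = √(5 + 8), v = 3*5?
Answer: 15*√13 ≈ 54.083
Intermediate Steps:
v = 15
B(X, f) = √13
v*B(20, 1 - 1*6) = 15*√13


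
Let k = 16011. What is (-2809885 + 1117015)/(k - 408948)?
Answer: 564290/130979 ≈ 4.3083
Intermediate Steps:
(-2809885 + 1117015)/(k - 408948) = (-2809885 + 1117015)/(16011 - 408948) = -1692870/(-392937) = -1692870*(-1/392937) = 564290/130979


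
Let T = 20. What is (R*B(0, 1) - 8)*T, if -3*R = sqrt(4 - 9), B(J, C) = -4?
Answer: -160 + 80*I*sqrt(5)/3 ≈ -160.0 + 59.628*I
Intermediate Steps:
R = -I*sqrt(5)/3 (R = -sqrt(4 - 9)/3 = -I*sqrt(5)/3 ≈ -0.74536*I)
(R*B(0, 1) - 8)*T = (-I*sqrt(5)/3*(-4) - 8)*20 = (4*I*sqrt(5)/3 - 8)*20 = (-8 + 4*I*sqrt(5)/3)*20 = -160 + 80*I*sqrt(5)/3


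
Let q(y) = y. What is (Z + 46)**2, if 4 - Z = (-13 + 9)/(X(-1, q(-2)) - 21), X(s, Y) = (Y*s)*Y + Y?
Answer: 1811716/729 ≈ 2485.2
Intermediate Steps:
X(s, Y) = Y + s*Y**2 (X(s, Y) = s*Y**2 + Y = Y + s*Y**2)
Z = 104/27 (Z = 4 - (-13 + 9)/(-2*(1 - 2*(-1)) - 21) = 4 - (-4)/(-2*(1 + 2) - 21) = 4 - (-4)/(-2*3 - 21) = 4 - (-4)/(-6 - 21) = 4 - (-4)/(-27) = 4 - (-4)*(-1)/27 = 4 - 1*4/27 = 4 - 4/27 = 104/27 ≈ 3.8519)
(Z + 46)**2 = (104/27 + 46)**2 = (1346/27)**2 = 1811716/729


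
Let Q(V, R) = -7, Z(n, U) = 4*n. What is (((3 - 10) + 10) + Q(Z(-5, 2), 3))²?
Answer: 16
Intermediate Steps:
(((3 - 10) + 10) + Q(Z(-5, 2), 3))² = (((3 - 10) + 10) - 7)² = ((-7 + 10) - 7)² = (3 - 7)² = (-4)² = 16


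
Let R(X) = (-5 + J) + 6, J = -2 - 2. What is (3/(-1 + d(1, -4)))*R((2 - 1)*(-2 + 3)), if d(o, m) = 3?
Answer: -9/2 ≈ -4.5000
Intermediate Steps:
J = -4
R(X) = -3 (R(X) = (-5 - 4) + 6 = -9 + 6 = -3)
(3/(-1 + d(1, -4)))*R((2 - 1)*(-2 + 3)) = (3/(-1 + 3))*(-3) = (3/2)*(-3) = -9/2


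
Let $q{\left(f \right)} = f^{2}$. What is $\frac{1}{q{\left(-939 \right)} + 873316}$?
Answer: $\frac{1}{1755037} \approx 5.6979 \cdot 10^{-7}$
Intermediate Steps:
$\frac{1}{q{\left(-939 \right)} + 873316} = \frac{1}{\left(-939\right)^{2} + 873316} = \frac{1}{881721 + 873316} = \frac{1}{1755037}$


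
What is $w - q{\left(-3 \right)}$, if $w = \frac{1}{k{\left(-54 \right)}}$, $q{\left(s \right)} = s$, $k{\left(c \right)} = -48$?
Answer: $\frac{143}{48} \approx 2.9792$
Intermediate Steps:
$w = - \frac{1}{48}$ ($w = \frac{1}{-48} = - \frac{1}{48} \approx -0.020833$)
$w - q{\left(-3 \right)} = - \frac{1}{48} - -3 = - \frac{1}{48} + 3 = \frac{143}{48}$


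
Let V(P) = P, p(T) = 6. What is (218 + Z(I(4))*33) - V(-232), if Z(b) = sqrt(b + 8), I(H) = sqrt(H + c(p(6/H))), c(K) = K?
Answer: 450 + 33*sqrt(8 + sqrt(10)) ≈ 560.25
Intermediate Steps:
I(H) = sqrt(6 + H) (I(H) = sqrt(H + 6) = sqrt(6 + H))
Z(b) = sqrt(8 + b)
(218 + Z(I(4))*33) - V(-232) = (218 + sqrt(8 + sqrt(6 + 4))*33) - 1*(-232) = (218 + sqrt(8 + sqrt(10))*33) + 232 = (218 + 33*sqrt(8 + sqrt(10))) + 232 = 450 + 33*sqrt(8 + sqrt(10))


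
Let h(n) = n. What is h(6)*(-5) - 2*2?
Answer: -34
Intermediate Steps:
h(6)*(-5) - 2*2 = 6*(-5) - 2*2 = -30 - 4 = -34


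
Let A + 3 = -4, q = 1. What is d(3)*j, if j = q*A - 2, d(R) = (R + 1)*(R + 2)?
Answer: -180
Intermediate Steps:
A = -7 (A = -3 - 4 = -7)
d(R) = (1 + R)*(2 + R)
j = -9 (j = 1*(-7) - 2 = -7 - 2 = -9)
d(3)*j = (2 + 3² + 3*3)*(-9) = (2 + 9 + 9)*(-9) = 20*(-9) = -180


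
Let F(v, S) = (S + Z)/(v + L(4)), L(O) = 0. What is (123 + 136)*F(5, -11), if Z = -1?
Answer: -3108/5 ≈ -621.60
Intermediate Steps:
F(v, S) = (-1 + S)/v (F(v, S) = (S - 1)/(v + 0) = (-1 + S)/v)
(123 + 136)*F(5, -11) = (123 + 136)*((-1 - 11)/5) = 259*((⅕)*(-12)) = 259*(-12/5) = -3108/5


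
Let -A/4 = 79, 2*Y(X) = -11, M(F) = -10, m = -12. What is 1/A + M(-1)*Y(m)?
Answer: 17379/316 ≈ 54.997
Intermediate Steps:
Y(X) = -11/2 (Y(X) = (1/2)*(-11) = -11/2)
A = -316 (A = -4*79 = -316)
1/A + M(-1)*Y(m) = 1/(-316) - 10*(-11/2) = -1/316 + 55 = 17379/316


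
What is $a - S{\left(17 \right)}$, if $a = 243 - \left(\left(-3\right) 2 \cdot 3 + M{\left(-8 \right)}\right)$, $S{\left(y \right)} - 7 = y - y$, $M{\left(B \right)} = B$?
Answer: $262$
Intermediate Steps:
$S{\left(y \right)} = 7$ ($S{\left(y \right)} = 7 + \left(y - y\right) = 7 + 0 = 7$)
$a = 269$ ($a = 243 - \left(\left(-3\right) 2 \cdot 3 - 8\right) = 243 - \left(\left(-6\right) 3 - 8\right) = 243 - \left(-18 - 8\right) = 243 - -26 = 243 + 26 = 269$)
$a - S{\left(17 \right)} = 269 - 7 = 262$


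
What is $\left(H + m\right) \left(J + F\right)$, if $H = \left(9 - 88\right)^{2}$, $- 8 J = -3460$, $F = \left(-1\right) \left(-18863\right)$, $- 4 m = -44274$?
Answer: $\frac{1335981829}{4} \approx 3.34 \cdot 10^{8}$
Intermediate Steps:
$m = \frac{22137}{2}$ ($m = \left(- \frac{1}{4}\right) \left(-44274\right) = \frac{22137}{2} \approx 11069.0$)
$F = 18863$
$J = \frac{865}{2}$ ($J = \left(- \frac{1}{8}\right) \left(-3460\right) = \frac{865}{2} \approx 432.5$)
$H = 6241$ ($H = \left(-79\right)^{2} = 6241$)
$\left(H + m\right) \left(J + F\right) = \left(6241 + \frac{22137}{2}\right) \left(\frac{865}{2} + 18863\right) = \frac{34619}{2} \cdot \frac{38591}{2} = \frac{1335981829}{4}$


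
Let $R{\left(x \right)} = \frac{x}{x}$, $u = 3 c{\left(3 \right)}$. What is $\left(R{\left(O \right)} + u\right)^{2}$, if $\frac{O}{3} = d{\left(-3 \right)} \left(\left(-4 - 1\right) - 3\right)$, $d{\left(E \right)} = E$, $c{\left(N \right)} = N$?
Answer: $100$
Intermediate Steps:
$u = 9$ ($u = 3 \cdot 3 = 9$)
$O = 72$ ($O = 3 \left(- 3 \left(\left(-4 - 1\right) - 3\right)\right) = 3 \left(- 3 \left(-5 - 3\right)\right) = 3 \left(\left(-3\right) \left(-8\right)\right) = 3 \cdot 24 = 72$)
$R{\left(x \right)} = 1$
$\left(R{\left(O \right)} + u\right)^{2} = \left(1 + 9\right)^{2} = 10^{2} = 100$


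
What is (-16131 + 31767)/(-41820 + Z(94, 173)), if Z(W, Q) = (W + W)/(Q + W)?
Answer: -1043703/2791438 ≈ -0.37389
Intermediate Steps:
Z(W, Q) = 2*W/(Q + W) (Z(W, Q) = (2*W)/(Q + W) = 2*W/(Q + W))
(-16131 + 31767)/(-41820 + Z(94, 173)) = (-16131 + 31767)/(-41820 + 2*94/(173 + 94)) = 15636/(-41820 + 2*94/267) = 15636/(-41820 + 2*94*(1/267)) = 15636/(-41820 + 188/267) = 15636/(-11165752/267) = 15636*(-267/11165752) = -1043703/2791438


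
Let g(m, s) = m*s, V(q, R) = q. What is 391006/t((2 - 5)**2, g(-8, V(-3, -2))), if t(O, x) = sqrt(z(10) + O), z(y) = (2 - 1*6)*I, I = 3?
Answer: -391006*I*sqrt(3)/3 ≈ -2.2575e+5*I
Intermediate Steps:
z(y) = -12 (z(y) = (2 - 1*6)*3 = (2 - 6)*3 = -4*3 = -12)
t(O, x) = sqrt(-12 + O)
391006/t((2 - 5)**2, g(-8, V(-3, -2))) = 391006/(sqrt(-12 + (2 - 5)**2)) = 391006/(sqrt(-12 + (-3)**2)) = 391006/(sqrt(-12 + 9)) = 391006/(sqrt(-3)) = 391006/((I*sqrt(3))) = 391006*(-I*sqrt(3)/3) = -391006*I*sqrt(3)/3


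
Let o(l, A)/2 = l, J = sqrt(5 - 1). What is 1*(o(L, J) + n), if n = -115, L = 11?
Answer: -93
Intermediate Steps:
J = 2 (J = sqrt(4) = 2)
o(l, A) = 2*l
1*(o(L, J) + n) = 1*(2*11 - 115) = 1*(22 - 115) = 1*(-93) = -93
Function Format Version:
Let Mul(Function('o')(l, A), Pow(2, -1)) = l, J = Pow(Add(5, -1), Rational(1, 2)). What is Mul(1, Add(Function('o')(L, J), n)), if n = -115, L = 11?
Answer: -93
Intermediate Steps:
J = 2 (J = Pow(4, Rational(1, 2)) = 2)
Function('o')(l, A) = Mul(2, l)
Mul(1, Add(Function('o')(L, J), n)) = Mul(1, Add(Mul(2, 11), -115)) = Mul(1, Add(22, -115)) = Mul(1, -93) = -93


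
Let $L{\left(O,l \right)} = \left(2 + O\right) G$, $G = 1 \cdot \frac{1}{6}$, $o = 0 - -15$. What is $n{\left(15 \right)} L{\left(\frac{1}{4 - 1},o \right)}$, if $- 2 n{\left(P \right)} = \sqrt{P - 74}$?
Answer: $- \frac{7 i \sqrt{59}}{36} \approx - 1.4936 i$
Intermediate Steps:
$o = 15$ ($o = 0 + 15 = 15$)
$G = \frac{1}{6}$ ($G = 1 \cdot \frac{1}{6} = \frac{1}{6} \approx 0.16667$)
$L{\left(O,l \right)} = \frac{1}{3} + \frac{O}{6}$ ($L{\left(O,l \right)} = \left(2 + O\right) \frac{1}{6} = \frac{1}{3} + \frac{O}{6}$)
$n{\left(P \right)} = - \frac{\sqrt{-74 + P}}{2}$ ($n{\left(P \right)} = - \frac{\sqrt{P - 74}}{2} = - \frac{\sqrt{-74 + P}}{2}$)
$n{\left(15 \right)} L{\left(\frac{1}{4 - 1},o \right)} = - \frac{\sqrt{-74 + 15}}{2} \left(\frac{1}{3} + \frac{1}{6 \left(4 - 1\right)}\right) = - \frac{\sqrt{-59}}{2} \left(\frac{1}{3} + \frac{1}{6 \cdot 3}\right) = - \frac{i \sqrt{59}}{2} \left(\frac{1}{3} + \frac{1}{6} \cdot \frac{1}{3}\right) = - \frac{i \sqrt{59}}{2} \left(\frac{1}{3} + \frac{1}{18}\right) = - \frac{i \sqrt{59}}{2} \cdot \frac{7}{18} = - \frac{7 i \sqrt{59}}{36}$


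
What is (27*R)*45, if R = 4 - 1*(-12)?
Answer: 19440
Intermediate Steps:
R = 16 (R = 4 + 12 = 16)
(27*R)*45 = (27*16)*45 = 432*45 = 19440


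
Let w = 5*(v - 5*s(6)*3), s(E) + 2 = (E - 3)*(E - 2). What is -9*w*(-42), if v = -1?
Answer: -285390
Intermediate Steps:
s(E) = -2 + (-3 + E)*(-2 + E) (s(E) = -2 + (E - 3)*(E - 2) = -2 + (-3 + E)*(-2 + E))
w = -755 (w = 5*(-1 - 5*(4 + 6² - 5*6)*3) = 5*(-1 - 5*(4 + 36 - 30)*3) = 5*(-1 - 5*10*3) = 5*(-1 - 50*3) = 5*(-1 - 150) = 5*(-151) = -755)
-9*w*(-42) = -9*(-755)*(-42) = 6795*(-42) = -285390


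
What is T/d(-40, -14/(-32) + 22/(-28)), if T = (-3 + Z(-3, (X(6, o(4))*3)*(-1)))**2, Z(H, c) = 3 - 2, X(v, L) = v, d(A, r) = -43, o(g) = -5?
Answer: -4/43 ≈ -0.093023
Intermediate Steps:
Z(H, c) = 1
T = 4 (T = (-3 + 1)**2 = (-2)**2 = 4)
T/d(-40, -14/(-32) + 22/(-28)) = 4/(-43) = 4*(-1/43) = -4/43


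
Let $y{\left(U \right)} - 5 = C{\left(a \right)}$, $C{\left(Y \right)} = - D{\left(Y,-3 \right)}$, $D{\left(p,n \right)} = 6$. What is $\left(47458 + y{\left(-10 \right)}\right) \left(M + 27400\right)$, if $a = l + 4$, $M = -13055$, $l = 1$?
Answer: $680770665$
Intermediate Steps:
$a = 5$ ($a = 1 + 4 = 5$)
$C{\left(Y \right)} = -6$ ($C{\left(Y \right)} = \left(-1\right) 6 = -6$)
$y{\left(U \right)} = -1$ ($y{\left(U \right)} = 5 - 6 = -1$)
$\left(47458 + y{\left(-10 \right)}\right) \left(M + 27400\right) = \left(47458 - 1\right) \left(-13055 + 27400\right) = 47457 \cdot 14345 = 680770665$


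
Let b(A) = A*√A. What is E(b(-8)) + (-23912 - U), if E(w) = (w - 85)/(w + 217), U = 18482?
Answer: -2018014727/47601 - 4832*I*√2/47601 ≈ -42394.0 - 0.14356*I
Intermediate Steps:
b(A) = A^(3/2)
E(w) = (-85 + w)/(217 + w)
E(b(-8)) + (-23912 - U) = (-85 + (-8)^(3/2))/(217 + (-8)^(3/2)) + (-23912 - 1*18482) = (-85 - 16*I*√2)/(217 - 16*I*√2) + (-23912 - 18482) = (-85 - 16*I*√2)/(217 - 16*I*√2) - 42394 = -42394 + (-85 - 16*I*√2)/(217 - 16*I*√2)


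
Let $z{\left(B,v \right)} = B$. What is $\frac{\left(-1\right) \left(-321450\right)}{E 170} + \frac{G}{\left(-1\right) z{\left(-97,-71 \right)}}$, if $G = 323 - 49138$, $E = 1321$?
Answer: $- \frac{1093120390}{2178329} \approx -501.82$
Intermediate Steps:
$G = -48815$ ($G = 323 - 49138 = -48815$)
$\frac{\left(-1\right) \left(-321450\right)}{E 170} + \frac{G}{\left(-1\right) z{\left(-97,-71 \right)}} = \frac{\left(-1\right) \left(-321450\right)}{1321 \cdot 170} - \frac{48815}{\left(-1\right) \left(-97\right)} = \frac{321450}{224570} - \frac{48815}{97} = 321450 \cdot \frac{1}{224570} - \frac{48815}{97} = \frac{32145}{22457} - \frac{48815}{97} = - \frac{1093120390}{2178329}$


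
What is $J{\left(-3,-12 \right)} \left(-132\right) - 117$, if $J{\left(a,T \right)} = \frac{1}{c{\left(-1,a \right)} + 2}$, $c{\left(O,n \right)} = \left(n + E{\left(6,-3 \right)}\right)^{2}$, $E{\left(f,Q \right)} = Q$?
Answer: $- \frac{2289}{19} \approx -120.47$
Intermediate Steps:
$c{\left(O,n \right)} = \left(-3 + n\right)^{2}$ ($c{\left(O,n \right)} = \left(n - 3\right)^{2} = \left(-3 + n\right)^{2}$)
$J{\left(a,T \right)} = \frac{1}{2 + \left(-3 + a\right)^{2}}$ ($J{\left(a,T \right)} = \frac{1}{\left(-3 + a\right)^{2} + 2} = \frac{1}{2 + \left(-3 + a\right)^{2}}$)
$J{\left(-3,-12 \right)} \left(-132\right) - 117 = \frac{1}{2 + \left(-3 - 3\right)^{2}} \left(-132\right) - 117 = \frac{1}{2 + \left(-6\right)^{2}} \left(-132\right) - 117 = \frac{1}{2 + 36} \left(-132\right) - 117 = \frac{1}{38} \left(-132\right) - 117 = - \frac{66}{19} - 117 = - \frac{2289}{19}$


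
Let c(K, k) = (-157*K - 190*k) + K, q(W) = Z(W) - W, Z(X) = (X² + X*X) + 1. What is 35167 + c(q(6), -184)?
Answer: 59675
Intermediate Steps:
Z(X) = 1 + 2*X² (Z(X) = (X² + X²) + 1 = 2*X² + 1 = 1 + 2*X²)
q(W) = 1 - W + 2*W² (q(W) = (1 + 2*W²) - W = 1 - W + 2*W²)
c(K, k) = -190*k - 156*K (c(K, k) = (-190*k - 157*K) + K = -190*k - 156*K)
35167 + c(q(6), -184) = 35167 + (-190*(-184) - 156*(1 - 1*6 + 2*6²)) = 35167 + (34960 - 156*(1 - 6 + 2*36)) = 35167 + (34960 - 156*(1 - 6 + 72)) = 35167 + (34960 - 156*67) = 35167 + (34960 - 10452) = 35167 + 24508 = 59675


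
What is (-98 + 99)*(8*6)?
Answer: 48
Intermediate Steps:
(-98 + 99)*(8*6) = 1*48 = 48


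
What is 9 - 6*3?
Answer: -9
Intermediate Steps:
9 - 6*3 = 9 - 18 = -9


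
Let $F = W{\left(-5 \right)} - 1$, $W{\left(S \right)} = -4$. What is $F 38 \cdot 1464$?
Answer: $-278160$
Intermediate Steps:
$F = -5$ ($F = -4 - 1 = -5$)
$F 38 \cdot 1464 = - 5 \cdot 38 \cdot 1464 = \left(-5\right) 55632 = -278160$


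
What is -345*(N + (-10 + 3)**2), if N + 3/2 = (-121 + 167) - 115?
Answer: 14835/2 ≈ 7417.5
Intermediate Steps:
N = -141/2 (N = -3/2 + ((-121 + 167) - 115) = -3/2 + (46 - 115) = -3/2 - 69 = -141/2 ≈ -70.500)
-345*(N + (-10 + 3)**2) = -345*(-141/2 + (-10 + 3)**2) = -345*(-141/2 + (-7)**2) = -345*(-141/2 + 49) = -345*(-43/2) = 14835/2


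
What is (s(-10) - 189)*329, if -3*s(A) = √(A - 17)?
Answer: -62181 - 329*I*√3 ≈ -62181.0 - 569.84*I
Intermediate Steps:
s(A) = -√(-17 + A)/3 (s(A) = -√(A - 17)/3 = -√(-17 + A)/3)
(s(-10) - 189)*329 = (-√(-17 - 10)/3 - 189)*329 = (-I*√3 - 189)*329 = (-189 - I*√3)*329 = -62181 - 329*I*√3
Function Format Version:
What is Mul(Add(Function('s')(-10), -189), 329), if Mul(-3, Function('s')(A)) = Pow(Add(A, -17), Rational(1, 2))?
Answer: Add(-62181, Mul(-329, I, Pow(3, Rational(1, 2)))) ≈ Add(-62181., Mul(-569.84, I))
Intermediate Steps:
Function('s')(A) = Mul(Rational(-1, 3), Pow(Add(-17, A), Rational(1, 2))) (Function('s')(A) = Mul(Rational(-1, 3), Pow(Add(A, -17), Rational(1, 2))) = Mul(Rational(-1, 3), Pow(Add(-17, A), Rational(1, 2))))
Mul(Add(Function('s')(-10), -189), 329) = Mul(Add(Mul(Rational(-1, 3), Pow(Add(-17, -10), Rational(1, 2))), -189), 329) = Mul(Add(Mul(Rational(-1, 3), Pow(-27, Rational(1, 2))), -189), 329) = Mul(Add(Mul(Rational(-1, 3), Mul(3, I, Pow(3, Rational(1, 2)))), -189), 329) = Mul(Add(Mul(-1, I, Pow(3, Rational(1, 2))), -189), 329) = Mul(Add(-189, Mul(-1, I, Pow(3, Rational(1, 2)))), 329) = Add(-62181, Mul(-329, I, Pow(3, Rational(1, 2))))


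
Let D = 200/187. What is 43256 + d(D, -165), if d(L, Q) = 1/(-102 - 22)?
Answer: 5363743/124 ≈ 43256.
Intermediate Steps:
D = 200/187 (D = 200*(1/187) = 200/187 ≈ 1.0695)
d(L, Q) = -1/124 (d(L, Q) = 1/(-124) = -1/124)
43256 + d(D, -165) = 43256 - 1/124 = 5363743/124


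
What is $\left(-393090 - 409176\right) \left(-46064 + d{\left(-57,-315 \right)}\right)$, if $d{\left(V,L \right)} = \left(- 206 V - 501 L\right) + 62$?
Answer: $-99123975630$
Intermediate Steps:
$d{\left(V,L \right)} = 62 - 501 L - 206 V$ ($d{\left(V,L \right)} = \left(- 501 L - 206 V\right) + 62 = 62 - 501 L - 206 V$)
$\left(-393090 - 409176\right) \left(-46064 + d{\left(-57,-315 \right)}\right) = \left(-393090 - 409176\right) \left(-46064 - -169619\right) = - 802266 \left(-46064 + \left(62 + 157815 + 11742\right)\right) = - 802266 \left(-46064 + 169619\right) = \left(-802266\right) 123555 = -99123975630$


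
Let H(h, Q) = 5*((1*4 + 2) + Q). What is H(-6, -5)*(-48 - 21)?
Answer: -345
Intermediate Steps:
H(h, Q) = 30 + 5*Q (H(h, Q) = 5*((4 + 2) + Q) = 5*(6 + Q) = 30 + 5*Q)
H(-6, -5)*(-48 - 21) = (30 + 5*(-5))*(-48 - 21) = (30 - 25)*(-69) = 5*(-69) = -345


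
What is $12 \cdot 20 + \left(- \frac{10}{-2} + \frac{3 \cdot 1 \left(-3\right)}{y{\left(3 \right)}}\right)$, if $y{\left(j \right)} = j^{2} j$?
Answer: $\frac{734}{3} \approx 244.67$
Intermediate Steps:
$y{\left(j \right)} = j^{3}$
$12 \cdot 20 + \left(- \frac{10}{-2} + \frac{3 \cdot 1 \left(-3\right)}{y{\left(3 \right)}}\right) = 12 \cdot 20 + \left(- \frac{10}{-2} + \frac{3 \cdot 1 \left(-3\right)}{3^{3}}\right) = 240 + \left(\left(-10\right) \left(- \frac{1}{2}\right) + \frac{3 \left(-3\right)}{27}\right) = 240 + \left(5 - \frac{1}{3}\right) = 240 + \frac{14}{3} = \frac{734}{3}$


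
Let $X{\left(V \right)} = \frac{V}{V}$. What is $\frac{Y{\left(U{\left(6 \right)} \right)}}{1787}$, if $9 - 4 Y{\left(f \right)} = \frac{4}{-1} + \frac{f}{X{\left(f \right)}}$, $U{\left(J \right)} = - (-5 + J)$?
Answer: $\frac{7}{3574} \approx 0.0019586$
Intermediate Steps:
$X{\left(V \right)} = 1$
$U{\left(J \right)} = 5 - J$
$Y{\left(f \right)} = \frac{13}{4} - \frac{f}{4}$ ($Y{\left(f \right)} = \frac{9}{4} - \frac{\frac{4}{-1} + \frac{f}{1}}{4} = \frac{9}{4} - \frac{4 \left(-1\right) + f 1}{4} = \frac{9}{4} - \frac{-4 + f}{4} = \frac{9}{4} - \left(-1 + \frac{f}{4}\right) = \frac{13}{4} - \frac{f}{4}$)
$\frac{Y{\left(U{\left(6 \right)} \right)}}{1787} = \frac{\frac{13}{4} - \frac{5 - 6}{4}}{1787} = \left(\frac{13}{4} - \frac{5 - 6}{4}\right) \frac{1}{1787} = \left(\frac{13}{4} - - \frac{1}{4}\right) \frac{1}{1787} = \left(\frac{13}{4} + \frac{1}{4}\right) \frac{1}{1787} = \frac{7}{2} \cdot \frac{1}{1787} = \frac{7}{3574}$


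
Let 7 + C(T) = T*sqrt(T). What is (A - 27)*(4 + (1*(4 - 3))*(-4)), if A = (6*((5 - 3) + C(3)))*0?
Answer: 0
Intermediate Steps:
C(T) = -7 + T**(3/2) (C(T) = -7 + T*sqrt(T) = -7 + T**(3/2))
A = 0 (A = (6*((5 - 3) + (-7 + 3**(3/2))))*0 = (6*(2 + (-7 + 3*sqrt(3))))*0 = (6*(-5 + 3*sqrt(3)))*0 = (-30 + 18*sqrt(3))*0 = 0)
(A - 27)*(4 + (1*(4 - 3))*(-4)) = (0 - 27)*(4 + (1*(4 - 3))*(-4)) = -27*(4 + (1*1)*(-4)) = -27*(4 + 1*(-4)) = -27*(4 - 4) = -27*0 = 0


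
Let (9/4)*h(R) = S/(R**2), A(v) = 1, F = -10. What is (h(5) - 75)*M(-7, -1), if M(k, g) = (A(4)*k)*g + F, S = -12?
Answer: 5641/25 ≈ 225.64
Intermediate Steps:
h(R) = -16/(3*R**2) (h(R) = 4*(-12/R**2)/9 = -16/(3*R**2))
M(k, g) = -10 + g*k (M(k, g) = (1*k)*g - 10 = k*g - 10 = g*k - 10 = -10 + g*k)
(h(5) - 75)*M(-7, -1) = (-16/3/5**2 - 75)*(-10 - 1*(-7)) = (-16/3*1/25 - 75)*(-10 + 7) = (-16/75 - 75)*(-3) = -5641/75*(-3) = 5641/25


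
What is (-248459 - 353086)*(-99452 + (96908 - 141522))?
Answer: 86662181970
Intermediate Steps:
(-248459 - 353086)*(-99452 + (96908 - 141522)) = -601545*(-99452 - 44614) = -601545*(-144066) = 86662181970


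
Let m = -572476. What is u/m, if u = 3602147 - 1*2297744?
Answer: -1304403/572476 ≈ -2.2785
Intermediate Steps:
u = 1304403 (u = 3602147 - 2297744 = 1304403)
u/m = 1304403/(-572476) = 1304403*(-1/572476) = -1304403/572476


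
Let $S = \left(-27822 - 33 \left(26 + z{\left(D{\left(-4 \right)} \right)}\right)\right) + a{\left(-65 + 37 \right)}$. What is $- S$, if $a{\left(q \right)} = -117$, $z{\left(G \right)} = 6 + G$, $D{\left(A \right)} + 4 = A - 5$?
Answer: $28566$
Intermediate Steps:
$D{\left(A \right)} = -9 + A$ ($D{\left(A \right)} = -4 + \left(A - 5\right) = -4 + \left(-5 + A\right) = -9 + A$)
$S = -28566$ ($S = \left(-27822 - 33 \left(26 + \left(6 - 13\right)\right)\right) - 117 = \left(-27822 - 33 \left(26 - 7\right)\right) - 117 = \left(-27822 - 627\right) - 117 = -28449 - 117 = -28566$)
$- S = \left(-1\right) \left(-28566\right) = 28566$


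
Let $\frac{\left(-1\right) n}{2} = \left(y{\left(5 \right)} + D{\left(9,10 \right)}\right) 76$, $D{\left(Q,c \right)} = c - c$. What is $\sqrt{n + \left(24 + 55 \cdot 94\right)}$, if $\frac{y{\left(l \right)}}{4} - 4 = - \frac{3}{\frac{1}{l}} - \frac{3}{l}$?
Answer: $\frac{\sqrt{306170}}{5} \approx 110.67$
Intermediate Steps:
$y{\left(l \right)} = 16 - 12 l - \frac{12}{l}$ ($y{\left(l \right)} = 16 + 4 \left(- \frac{3}{\frac{1}{l}} - \frac{3}{l}\right) = 16 + 4 \left(- 3 l - \frac{3}{l}\right) = 16 - \left(12 l + \frac{12}{l}\right) = 16 - 12 l - \frac{12}{l}$)
$D{\left(Q,c \right)} = 0$
$n = \frac{35264}{5}$ ($n = - 2 \left(\left(16 - 60 - \frac{12}{5}\right) + 0\right) 76 = - 2 \left(- \frac{232}{5} + 0\right) 76 = - 2 \left(\left(- \frac{232}{5}\right) 76\right) = \left(-2\right) \left(- \frac{17632}{5}\right) = \frac{35264}{5} \approx 7052.8$)
$\sqrt{n + \left(24 + 55 \cdot 94\right)} = \sqrt{\frac{35264}{5} + \left(24 + 55 \cdot 94\right)} = \sqrt{\frac{35264}{5} + \left(24 + 5170\right)} = \sqrt{\frac{35264}{5} + 5194} = \sqrt{\frac{61234}{5}} = \frac{\sqrt{306170}}{5}$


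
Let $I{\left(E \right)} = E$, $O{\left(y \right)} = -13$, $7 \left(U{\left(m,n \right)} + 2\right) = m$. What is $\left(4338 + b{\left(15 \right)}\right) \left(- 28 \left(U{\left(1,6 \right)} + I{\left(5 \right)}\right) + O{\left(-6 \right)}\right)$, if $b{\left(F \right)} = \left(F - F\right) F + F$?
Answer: $-439653$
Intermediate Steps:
$U{\left(m,n \right)} = -2 + \frac{m}{7}$
$b{\left(F \right)} = F$ ($b{\left(F \right)} = 0 F + F = 0 + F = F$)
$\left(4338 + b{\left(15 \right)}\right) \left(- 28 \left(U{\left(1,6 \right)} + I{\left(5 \right)}\right) + O{\left(-6 \right)}\right) = \left(4338 + 15\right) \left(- 28 \left(\left(-2 + \frac{1}{7} \cdot 1\right) + 5\right) - 13\right) = 4353 \left(- 28 \left(\left(-2 + \frac{1}{7}\right) + 5\right) - 13\right) = 4353 \left(- 28 \left(- \frac{13}{7} + 5\right) - 13\right) = 4353 \left(\left(-28\right) \frac{22}{7} - 13\right) = 4353 \left(-88 - 13\right) = 4353 \left(-101\right) = -439653$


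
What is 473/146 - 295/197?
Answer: 50111/28762 ≈ 1.7423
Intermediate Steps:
473/146 - 295/197 = 50111/28762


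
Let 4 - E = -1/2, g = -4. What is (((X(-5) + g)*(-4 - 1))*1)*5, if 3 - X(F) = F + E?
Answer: 25/2 ≈ 12.500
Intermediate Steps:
E = 9/2 (E = 4 - (-1)/2 = 4 - 1*(-1/2) = 4 + 1/2 = 9/2 ≈ 4.5000)
X(F) = -3/2 - F (X(F) = 3 - (F + 9/2) = 3 - (9/2 + F) = 3 + (-9/2 - F) = -3/2 - F)
(((X(-5) + g)*(-4 - 1))*1)*5 = ((((-3/2 - 1*(-5)) - 4)*(-4 - 1))*1)*5 = ((((-3/2 + 5) - 4)*(-5))*1)*5 = (((7/2 - 4)*(-5))*1)*5 = (-1/2*(-5)*1)*5 = ((5/2)*1)*5 = (5/2)*5 = 25/2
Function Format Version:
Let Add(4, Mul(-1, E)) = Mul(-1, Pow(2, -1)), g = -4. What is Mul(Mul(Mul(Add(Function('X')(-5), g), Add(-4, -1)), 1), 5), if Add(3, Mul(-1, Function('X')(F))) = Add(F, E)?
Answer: Rational(25, 2) ≈ 12.500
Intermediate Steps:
E = Rational(9, 2) (E = Add(4, Mul(-1, Mul(-1, Pow(2, -1)))) = Add(4, Mul(-1, Mul(-1, Rational(1, 2)))) = Add(4, Mul(-1, Rational(-1, 2))) = Add(4, Rational(1, 2)) = Rational(9, 2) ≈ 4.5000)
Function('X')(F) = Add(Rational(-3, 2), Mul(-1, F)) (Function('X')(F) = Add(3, Mul(-1, Add(F, Rational(9, 2)))) = Add(3, Mul(-1, Add(Rational(9, 2), F))) = Add(3, Add(Rational(-9, 2), Mul(-1, F))) = Add(Rational(-3, 2), Mul(-1, F)))
Mul(Mul(Mul(Add(Function('X')(-5), g), Add(-4, -1)), 1), 5) = Mul(Mul(Mul(Add(Add(Rational(-3, 2), Mul(-1, -5)), -4), Add(-4, -1)), 1), 5) = Mul(Mul(Mul(Add(Add(Rational(-3, 2), 5), -4), -5), 1), 5) = Mul(Mul(Mul(Add(Rational(7, 2), -4), -5), 1), 5) = Mul(Mul(Mul(Rational(-1, 2), -5), 1), 5) = Mul(Mul(Rational(5, 2), 1), 5) = Mul(Rational(5, 2), 5) = Rational(25, 2)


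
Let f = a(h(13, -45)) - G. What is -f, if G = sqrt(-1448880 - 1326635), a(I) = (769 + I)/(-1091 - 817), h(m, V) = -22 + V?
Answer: 39/106 + I*sqrt(2775515) ≈ 0.36792 + 1666.0*I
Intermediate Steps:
a(I) = -769/1908 - I/1908 (a(I) = (769 + I)/(-1908) = (769 + I)*(-1/1908) = -769/1908 - I/1908)
G = I*sqrt(2775515) (G = sqrt(-2775515) = I*sqrt(2775515) ≈ 1666.0*I)
f = -39/106 - I*sqrt(2775515) (f = (-769/1908 - (-22 - 45)/1908) - I*sqrt(2775515) = (-769/1908 - 1/1908*(-67)) - I*sqrt(2775515) = (-769/1908 + 67/1908) - I*sqrt(2775515) = -39/106 - I*sqrt(2775515) ≈ -0.36792 - 1666.0*I)
-f = -(-39/106 - I*sqrt(2775515)) = 39/106 + I*sqrt(2775515)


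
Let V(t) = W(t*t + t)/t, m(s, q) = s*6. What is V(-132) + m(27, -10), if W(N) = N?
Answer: 31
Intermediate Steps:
m(s, q) = 6*s
V(t) = (t + t**2)/t (V(t) = (t*t + t)/t = (t**2 + t)/t = (t + t**2)/t)
V(-132) + m(27, -10) = (1 - 132) + 6*27 = -131 + 162 = 31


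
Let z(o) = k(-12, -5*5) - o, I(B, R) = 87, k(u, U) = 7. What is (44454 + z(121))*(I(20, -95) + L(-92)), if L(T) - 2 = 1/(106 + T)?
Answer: 27645990/7 ≈ 3.9494e+6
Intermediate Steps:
z(o) = 7 - o
L(T) = 2 + 1/(106 + T)
(44454 + z(121))*(I(20, -95) + L(-92)) = (44454 + (7 - 1*121))*(87 + (213 + 2*(-92))/(106 - 92)) = (44454 + (7 - 121))*(87 + (213 - 184)/14) = (44454 - 114)*(87 + (1/14)*29) = 44340*(87 + 29/14) = 44340*(1247/14) = 27645990/7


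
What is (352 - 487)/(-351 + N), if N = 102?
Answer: 45/83 ≈ 0.54217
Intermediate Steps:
(352 - 487)/(-351 + N) = (352 - 487)/(-351 + 102) = -135/(-249) = -135*(-1/249) = 45/83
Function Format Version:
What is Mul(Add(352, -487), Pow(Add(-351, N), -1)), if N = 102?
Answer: Rational(45, 83) ≈ 0.54217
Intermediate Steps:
Mul(Add(352, -487), Pow(Add(-351, N), -1)) = Mul(Add(352, -487), Pow(Add(-351, 102), -1)) = Mul(-135, Pow(-249, -1)) = Mul(-135, Rational(-1, 249)) = Rational(45, 83)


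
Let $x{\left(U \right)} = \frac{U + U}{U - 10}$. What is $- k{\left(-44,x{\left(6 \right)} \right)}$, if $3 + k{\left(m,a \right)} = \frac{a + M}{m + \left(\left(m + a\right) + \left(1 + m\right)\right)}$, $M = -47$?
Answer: $\frac{176}{67} \approx 2.6269$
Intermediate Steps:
$x{\left(U \right)} = \frac{2 U}{-10 + U}$
$k{\left(m,a \right)} = -3 + \frac{-47 + a}{1 + a + 3 m}$ ($k{\left(m,a \right)} = -3 + \frac{a - 47}{m + \left(\left(m + a\right) + \left(1 + m\right)\right)} = -3 + \frac{-47 + a}{m + \left(\left(a + m\right) + \left(1 + m\right)\right)} = -3 + \frac{-47 + a}{m + \left(1 + a + 2 m\right)} = -3 + \frac{-47 + a}{1 + a + 3 m}$)
$- k{\left(-44,x{\left(6 \right)} \right)} = - \frac{-50 - -396 - 2 \cdot 2 \cdot 6 \frac{1}{-10 + 6}}{1 + 2 \cdot 6 \frac{1}{-10 + 6} + 3 \left(-44\right)} = - \frac{-50 + 396 - 2 \cdot 2 \cdot 6 \frac{1}{-4}}{1 + 2 \cdot 6 \frac{1}{-4} - 132} = - \frac{-50 + 396 - 2 \cdot 2 \cdot 6 \left(- \frac{1}{4}\right)}{1 + 2 \cdot 6 \left(- \frac{1}{4}\right) - 132} = - \frac{-50 + 396 - -6}{1 - 3 - 132} = - \frac{-50 + 396 + 6}{-134} = - \frac{\left(-1\right) 352}{134} = \left(-1\right) \left(- \frac{176}{67}\right) = \frac{176}{67}$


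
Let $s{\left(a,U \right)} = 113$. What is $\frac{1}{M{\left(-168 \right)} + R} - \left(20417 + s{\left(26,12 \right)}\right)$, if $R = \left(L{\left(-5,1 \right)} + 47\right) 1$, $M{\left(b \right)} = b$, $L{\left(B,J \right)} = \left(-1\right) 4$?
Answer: $- \frac{2566251}{125} \approx -20530.0$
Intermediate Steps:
$L{\left(B,J \right)} = -4$
$R = 43$ ($R = \left(-4 + 47\right) 1 = 43 \cdot 1 = 43$)
$\frac{1}{M{\left(-168 \right)} + R} - \left(20417 + s{\left(26,12 \right)}\right) = \frac{1}{-168 + 43} - 20530 = \frac{1}{-125} - 20530 = - \frac{1}{125} - 20530 = - \frac{2566251}{125}$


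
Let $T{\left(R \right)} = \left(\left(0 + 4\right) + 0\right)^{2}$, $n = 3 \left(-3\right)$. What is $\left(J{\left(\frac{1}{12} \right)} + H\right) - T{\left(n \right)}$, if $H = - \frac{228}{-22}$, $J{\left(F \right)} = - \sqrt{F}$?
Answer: $- \frac{62}{11} - \frac{\sqrt{3}}{6} \approx -5.925$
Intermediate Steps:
$H = \frac{114}{11}$ ($H = \left(-228\right) \left(- \frac{1}{22}\right) = \frac{114}{11} \approx 10.364$)
$n = -9$
$T{\left(R \right)} = 16$ ($T{\left(R \right)} = \left(4 + 0\right)^{2} = 4^{2} = 16$)
$\left(J{\left(\frac{1}{12} \right)} + H\right) - T{\left(n \right)} = \left(- \sqrt{\frac{1}{12}} + \frac{114}{11}\right) - 16 = \left(- \frac{1}{2 \sqrt{3}} + \frac{114}{11}\right) - 16 = \left(- \frac{\sqrt{3}}{6} + \frac{114}{11}\right) - 16 = \left(\frac{114}{11} - \frac{\sqrt{3}}{6}\right) - 16 = - \frac{62}{11} - \frac{\sqrt{3}}{6}$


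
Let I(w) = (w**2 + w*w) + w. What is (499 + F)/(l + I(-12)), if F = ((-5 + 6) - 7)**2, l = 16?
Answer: 535/292 ≈ 1.8322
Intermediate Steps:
I(w) = w + 2*w**2 (I(w) = (w**2 + w**2) + w = 2*w**2 + w = w + 2*w**2)
F = 36 (F = (1 - 7)**2 = (-6)**2 = 36)
(499 + F)/(l + I(-12)) = (499 + 36)/(16 - 12*(1 + 2*(-12))) = 535/(16 - 12*(1 - 24)) = 535/(16 - 12*(-23)) = 535/(16 + 276) = 535/292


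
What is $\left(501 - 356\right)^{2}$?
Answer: $21025$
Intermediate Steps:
$\left(501 - 356\right)^{2} = 145^{2} = 21025$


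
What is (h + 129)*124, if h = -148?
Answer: -2356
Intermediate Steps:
(h + 129)*124 = (-148 + 129)*124 = -19*124 = -2356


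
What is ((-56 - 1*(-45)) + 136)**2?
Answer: 15625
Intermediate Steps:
((-56 - 1*(-45)) + 136)**2 = ((-56 + 45) + 136)**2 = (-11 + 136)**2 = 125**2 = 15625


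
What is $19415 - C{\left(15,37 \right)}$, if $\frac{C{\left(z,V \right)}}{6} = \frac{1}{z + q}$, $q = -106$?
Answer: $\frac{1766771}{91} \approx 19415.0$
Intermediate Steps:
$C{\left(z,V \right)} = \frac{6}{-106 + z}$ ($C{\left(z,V \right)} = \frac{6}{z - 106} = \frac{6}{-106 + z}$)
$19415 - C{\left(15,37 \right)} = 19415 - \frac{6}{-106 + 15} = 19415 - \frac{6}{-91} = 19415 - 6 \left(- \frac{1}{91}\right) = 19415 - - \frac{6}{91} = 19415 + \frac{6}{91} = \frac{1766771}{91}$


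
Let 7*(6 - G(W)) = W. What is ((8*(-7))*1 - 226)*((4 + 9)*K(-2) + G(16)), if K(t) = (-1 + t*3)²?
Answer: -1264770/7 ≈ -1.8068e+5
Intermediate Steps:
G(W) = 6 - W/7
K(t) = (-1 + 3*t)²
((8*(-7))*1 - 226)*((4 + 9)*K(-2) + G(16)) = ((8*(-7))*1 - 226)*((4 + 9)*(-1 + 3*(-2))² + (6 - ⅐*16)) = (-56*1 - 226)*(13*(-1 - 6)² + (6 - 16/7)) = (-56 - 226)*(13*(-7)² + 26/7) = -282*(13*49 + 26/7) = -282*(637 + 26/7) = -282*4485/7 = -1264770/7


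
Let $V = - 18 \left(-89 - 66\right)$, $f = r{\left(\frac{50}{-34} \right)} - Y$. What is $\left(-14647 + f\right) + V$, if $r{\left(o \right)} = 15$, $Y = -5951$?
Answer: $-5891$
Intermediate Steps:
$f = 5966$ ($f = 15 - -5951 = 15 + 5951 = 5966$)
$V = 2790$ ($V = \left(-18\right) \left(-155\right) = 2790$)
$\left(-14647 + f\right) + V = \left(-14647 + 5966\right) + 2790 = -8681 + 2790 = -5891$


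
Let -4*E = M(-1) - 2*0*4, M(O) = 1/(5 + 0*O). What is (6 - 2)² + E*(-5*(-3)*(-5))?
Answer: 79/4 ≈ 19.750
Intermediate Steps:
M(O) = ⅕ (M(O) = 1/(5 + 0) = 1/5 = ⅕)
E = -1/20 (E = -(⅕ - 2*0*4)/4 = -(⅕ + 0*4)/4 = -(⅕ + 0)/4 = -¼*⅕ = -1/20 ≈ -0.050000)
(6 - 2)² + E*(-5*(-3)*(-5)) = (6 - 2)² - (-5*(-3))*(-5)/20 = 4² - 3*(-5)/4 = 16 - 1/20*(-75) = 16 + 15/4 = 79/4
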